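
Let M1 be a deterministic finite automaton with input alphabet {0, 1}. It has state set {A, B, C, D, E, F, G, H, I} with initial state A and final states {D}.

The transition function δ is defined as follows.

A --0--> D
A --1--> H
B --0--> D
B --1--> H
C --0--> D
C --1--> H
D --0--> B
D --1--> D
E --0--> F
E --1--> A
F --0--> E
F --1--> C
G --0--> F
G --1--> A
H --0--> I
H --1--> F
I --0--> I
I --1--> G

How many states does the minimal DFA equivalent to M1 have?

4

All states are reachable from the start state.
P0 = {D} | {A,B,C,E,F,G,H,I}.
Split {A,B,C,E,F,G,H,I} by δ(·,0) → {E,F,G,H,I} and {A,B,C}.
Split {E,F,G,H,I} by δ(·,1) → {E,F,G} and {H,I}.
Stable partition: {D} | {E,F,G} | {A,B,C} | {H,I} — 4 equivalence classes.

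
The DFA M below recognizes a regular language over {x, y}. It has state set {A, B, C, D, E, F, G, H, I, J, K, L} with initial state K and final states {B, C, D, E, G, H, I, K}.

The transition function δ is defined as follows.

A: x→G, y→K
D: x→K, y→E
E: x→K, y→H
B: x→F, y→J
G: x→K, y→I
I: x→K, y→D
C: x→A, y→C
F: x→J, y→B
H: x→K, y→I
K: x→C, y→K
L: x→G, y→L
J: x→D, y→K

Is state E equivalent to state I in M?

States {B,F,J,L} cannot be reached from the start state, so discard them.
P0 = {C,D,E,G,H,I,K} | {A}.
On input x, block {C,D,E,G,H,I,K} splits into {D,E,G,H,I,K} and {C}.
Split {D,E,G,H,I,K} by δ(·,x) → {D,E,G,H,I} and {K}.
No further refinement is possible. Final partition (4 blocks): {D,E,G,H,I} | {A} | {C} | {K}.
E and I lie in the same block of the stable partition, so they are equivalent — no string distinguishes them.

Yes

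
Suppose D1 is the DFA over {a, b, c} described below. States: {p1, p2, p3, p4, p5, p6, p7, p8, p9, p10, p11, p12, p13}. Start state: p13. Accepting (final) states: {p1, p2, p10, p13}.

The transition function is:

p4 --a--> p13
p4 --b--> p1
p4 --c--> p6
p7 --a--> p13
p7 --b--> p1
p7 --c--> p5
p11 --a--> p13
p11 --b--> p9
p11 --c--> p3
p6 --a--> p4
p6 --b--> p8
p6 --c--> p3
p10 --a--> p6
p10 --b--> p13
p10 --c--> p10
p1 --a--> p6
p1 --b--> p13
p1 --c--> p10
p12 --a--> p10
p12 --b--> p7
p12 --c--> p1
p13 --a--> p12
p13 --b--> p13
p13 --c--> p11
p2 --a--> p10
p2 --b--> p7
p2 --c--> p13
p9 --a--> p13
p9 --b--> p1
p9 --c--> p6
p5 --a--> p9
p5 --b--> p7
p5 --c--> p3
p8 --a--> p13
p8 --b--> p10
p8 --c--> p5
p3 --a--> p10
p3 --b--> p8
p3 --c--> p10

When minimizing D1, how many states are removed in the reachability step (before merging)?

No path from p13 leads to p2; the other 12 states are all reachable.

1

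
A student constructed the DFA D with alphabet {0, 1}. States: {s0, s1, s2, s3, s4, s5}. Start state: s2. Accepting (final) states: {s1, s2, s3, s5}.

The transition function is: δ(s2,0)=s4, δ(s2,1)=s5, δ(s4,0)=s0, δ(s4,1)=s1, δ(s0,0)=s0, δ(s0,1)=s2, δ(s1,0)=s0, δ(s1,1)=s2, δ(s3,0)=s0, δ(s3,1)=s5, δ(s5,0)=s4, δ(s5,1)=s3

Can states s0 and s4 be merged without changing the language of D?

Yes

All states are reachable from the start state.
P0 = {s1,s2,s3,s5} | {s0,s4}.
No further refinement is possible. Final partition (2 blocks): {s1,s2,s3,s5} | {s0,s4}.
s0 and s4 lie in the same block of the stable partition, so they are equivalent — no string distinguishes them.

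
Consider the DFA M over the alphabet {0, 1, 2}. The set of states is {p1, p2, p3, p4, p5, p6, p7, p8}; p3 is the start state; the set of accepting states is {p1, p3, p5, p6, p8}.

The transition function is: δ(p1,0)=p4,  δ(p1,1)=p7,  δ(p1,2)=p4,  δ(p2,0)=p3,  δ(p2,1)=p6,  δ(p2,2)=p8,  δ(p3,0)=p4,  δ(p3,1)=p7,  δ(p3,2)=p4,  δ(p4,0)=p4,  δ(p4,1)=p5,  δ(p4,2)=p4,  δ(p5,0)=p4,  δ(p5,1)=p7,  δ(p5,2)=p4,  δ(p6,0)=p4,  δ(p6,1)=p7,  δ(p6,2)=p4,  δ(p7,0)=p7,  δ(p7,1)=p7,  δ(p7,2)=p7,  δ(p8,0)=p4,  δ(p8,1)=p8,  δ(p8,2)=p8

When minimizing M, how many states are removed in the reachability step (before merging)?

BFS from p3 reaches {p3, p4, p5, p7}; the 4 state(s) p1, p2, p6, p8 are never visited.

4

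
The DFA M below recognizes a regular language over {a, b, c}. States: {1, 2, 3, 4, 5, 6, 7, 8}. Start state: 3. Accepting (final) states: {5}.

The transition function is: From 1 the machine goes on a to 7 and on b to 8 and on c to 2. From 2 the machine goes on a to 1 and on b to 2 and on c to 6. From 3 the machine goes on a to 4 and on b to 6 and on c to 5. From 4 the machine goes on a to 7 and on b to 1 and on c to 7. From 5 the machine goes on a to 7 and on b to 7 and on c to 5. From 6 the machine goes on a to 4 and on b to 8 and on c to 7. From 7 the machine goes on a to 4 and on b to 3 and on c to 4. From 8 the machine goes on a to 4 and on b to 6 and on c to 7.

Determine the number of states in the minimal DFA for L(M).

7

Every state is reachable, so we keep all 8.
P0 = {5} | {1,2,3,4,6,7,8}.
Refine {1,2,3,4,6,7,8} on symbol c: members go to different blocks, giving {1,2,4,6,7,8} and {3}.
Split {1,2,4,6,7,8} by δ(·,b) → {1,2,4,6,8} and {7}.
Split {1,2,4,6,8} by δ(·,a) → {2,6,8} and {1,4}.
Refine {2,6,8} on symbol c: members go to different blocks, giving {6,8} and {2}.
Split {1,4} by δ(·,b) → {1} and {4}.
Stable partition: {5} | {6,8} | {3} | {7} | {1} | {2} | {4} — 7 equivalence classes.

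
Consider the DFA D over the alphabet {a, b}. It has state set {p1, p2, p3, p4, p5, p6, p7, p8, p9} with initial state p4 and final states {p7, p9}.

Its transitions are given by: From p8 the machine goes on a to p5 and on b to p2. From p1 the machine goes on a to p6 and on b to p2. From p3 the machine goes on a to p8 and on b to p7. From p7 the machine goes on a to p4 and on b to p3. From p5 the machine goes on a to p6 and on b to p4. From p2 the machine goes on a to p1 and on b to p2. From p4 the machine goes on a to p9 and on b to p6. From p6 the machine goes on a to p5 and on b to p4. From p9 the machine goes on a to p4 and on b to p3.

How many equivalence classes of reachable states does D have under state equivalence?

All states are reachable from the start state.
Start with accepting vs non-accepting: {p7,p9} | {p1,p2,p3,p4,p5,p6,p8}.
Split {p1,p2,p3,p4,p5,p6,p8} by δ(·,a) → {p1,p2,p3,p5,p6,p8} and {p4}.
Refine {p1,p2,p3,p5,p6,p8} on symbol b: members go to different blocks, giving {p1,p2,p8} and {p5,p6} and {p3}.
Split {p1,p2,p8} by δ(·,a) → {p1,p8} and {p2}.
Stable partition: {p7,p9} | {p1,p8} | {p4} | {p5,p6} | {p3} | {p2} — 6 equivalence classes.

6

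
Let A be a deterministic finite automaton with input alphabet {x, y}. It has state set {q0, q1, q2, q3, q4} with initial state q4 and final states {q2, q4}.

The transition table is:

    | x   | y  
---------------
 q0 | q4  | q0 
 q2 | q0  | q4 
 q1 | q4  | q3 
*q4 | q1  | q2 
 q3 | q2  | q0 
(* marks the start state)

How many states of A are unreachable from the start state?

Every one of the 5 states is reachable from q4.

0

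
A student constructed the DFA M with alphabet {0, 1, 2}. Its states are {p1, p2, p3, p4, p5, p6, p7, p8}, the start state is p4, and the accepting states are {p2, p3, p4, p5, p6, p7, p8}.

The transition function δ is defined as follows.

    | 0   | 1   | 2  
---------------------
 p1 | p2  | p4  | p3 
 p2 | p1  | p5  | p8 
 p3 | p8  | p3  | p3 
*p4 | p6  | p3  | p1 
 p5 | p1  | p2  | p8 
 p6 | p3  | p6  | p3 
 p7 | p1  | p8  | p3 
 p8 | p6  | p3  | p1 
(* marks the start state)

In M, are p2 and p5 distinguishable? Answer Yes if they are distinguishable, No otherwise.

States {p7} cannot be reached from the start state, so discard them.
Initial partition by acceptance: {p2,p3,p4,p5,p6,p8} | {p1}.
On input 0, block {p2,p3,p4,p5,p6,p8} splits into {p3,p4,p6,p8} and {p2,p5}.
On input 2, block {p3,p4,p6,p8} splits into {p3,p6} and {p4,p8}.
On input 0, block {p3,p6} splits into {p3} and {p6}.
No further refinement is possible. Final partition (5 blocks): {p3} | {p1} | {p2,p5} | {p4,p8} | {p6}.
p2 and p5 lie in the same block of the stable partition, so they are equivalent — no string distinguishes them.

No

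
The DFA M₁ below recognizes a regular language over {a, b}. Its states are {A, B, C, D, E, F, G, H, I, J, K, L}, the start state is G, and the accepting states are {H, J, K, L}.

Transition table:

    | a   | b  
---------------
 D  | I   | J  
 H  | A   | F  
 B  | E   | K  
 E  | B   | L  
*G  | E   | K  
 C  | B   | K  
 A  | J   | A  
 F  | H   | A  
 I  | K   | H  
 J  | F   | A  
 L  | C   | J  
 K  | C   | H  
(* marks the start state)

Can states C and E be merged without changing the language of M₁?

Reachable states from the start: {A,B,C,E,F,G,H,J,K,L}. Unreachable: {D,I} — drop them.
Initial partition by acceptance: {H,J,K,L} | {A,B,C,E,F,G}.
Refine {H,J,K,L} on symbol b: members go to different blocks, giving {H,J} and {K,L}.
Refine {A,B,C,E,F,G} on symbol a: members go to different blocks, giving {B,C,E,G} and {A,F}.
No further refinement is possible. Final partition (4 blocks): {H,J} | {B,C,E,G} | {K,L} | {A,F}.
C and E lie in the same block of the stable partition, so they are equivalent — no string distinguishes them.

Yes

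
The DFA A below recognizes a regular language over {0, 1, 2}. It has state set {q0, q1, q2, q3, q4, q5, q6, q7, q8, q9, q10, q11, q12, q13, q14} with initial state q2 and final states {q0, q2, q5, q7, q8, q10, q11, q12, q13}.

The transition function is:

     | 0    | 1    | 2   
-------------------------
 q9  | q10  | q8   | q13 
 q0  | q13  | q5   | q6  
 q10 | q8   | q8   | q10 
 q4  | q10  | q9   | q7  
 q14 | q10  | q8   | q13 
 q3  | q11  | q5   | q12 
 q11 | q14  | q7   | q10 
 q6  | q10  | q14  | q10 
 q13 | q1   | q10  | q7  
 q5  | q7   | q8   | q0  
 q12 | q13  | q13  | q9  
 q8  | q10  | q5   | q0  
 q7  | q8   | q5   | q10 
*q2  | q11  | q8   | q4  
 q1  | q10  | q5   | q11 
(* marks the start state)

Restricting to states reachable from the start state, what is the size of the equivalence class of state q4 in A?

States {q3,q12} cannot be reached from the start state, so discard them.
Initial partition by acceptance: {q0,q2,q5,q7,q8,q10,q11,q13} | {q1,q4,q6,q9,q14}.
On input 0, block {q0,q2,q5,q7,q8,q10,q11,q13} splits into {q0,q2,q5,q7,q8,q10} and {q11,q13}.
Refine {q0,q2,q5,q7,q8,q10} on symbol 0: members go to different blocks, giving {q5,q7,q8,q10} and {q0,q2}.
On input 2, block {q5,q7,q8,q10} splits into {q5,q8} and {q7,q10}.
Refine {q1,q4,q6,q9,q14} on symbol 1: members go to different blocks, giving {q1,q9,q14} and {q4,q6}.
The partition is now stable with 6 blocks: {q5,q8} | {q1,q9,q14} | {q11,q13} | {q0,q2} | {q7,q10} | {q4,q6}.
The equivalence class containing q4 is {q4,q6}, of size 2.

2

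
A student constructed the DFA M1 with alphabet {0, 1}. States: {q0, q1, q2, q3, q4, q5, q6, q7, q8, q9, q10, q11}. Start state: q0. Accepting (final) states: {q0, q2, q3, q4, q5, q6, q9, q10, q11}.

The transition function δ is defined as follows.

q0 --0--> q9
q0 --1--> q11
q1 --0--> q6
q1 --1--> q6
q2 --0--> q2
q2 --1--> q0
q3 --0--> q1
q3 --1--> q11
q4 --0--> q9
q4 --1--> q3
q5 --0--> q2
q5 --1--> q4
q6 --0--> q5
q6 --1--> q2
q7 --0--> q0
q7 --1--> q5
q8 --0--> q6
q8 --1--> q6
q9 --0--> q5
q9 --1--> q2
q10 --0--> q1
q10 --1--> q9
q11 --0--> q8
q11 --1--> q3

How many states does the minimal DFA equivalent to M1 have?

5

States {q7,q10} cannot be reached from the start state, so discard them.
P0 = {q0,q2,q3,q4,q5,q6,q9,q11} | {q1,q8}.
Refine {q0,q2,q3,q4,q5,q6,q9,q11} on symbol 0: members go to different blocks, giving {q0,q2,q4,q5,q6,q9} and {q3,q11}.
Refine {q0,q2,q4,q5,q6,q9} on symbol 1: members go to different blocks, giving {q2,q5,q6,q9} and {q0,q4}.
Split {q2,q5,q6,q9} by δ(·,1) → {q2,q5} and {q6,q9}.
No further refinement is possible. Final partition (5 blocks): {q2,q5} | {q1,q8} | {q3,q11} | {q0,q4} | {q6,q9}.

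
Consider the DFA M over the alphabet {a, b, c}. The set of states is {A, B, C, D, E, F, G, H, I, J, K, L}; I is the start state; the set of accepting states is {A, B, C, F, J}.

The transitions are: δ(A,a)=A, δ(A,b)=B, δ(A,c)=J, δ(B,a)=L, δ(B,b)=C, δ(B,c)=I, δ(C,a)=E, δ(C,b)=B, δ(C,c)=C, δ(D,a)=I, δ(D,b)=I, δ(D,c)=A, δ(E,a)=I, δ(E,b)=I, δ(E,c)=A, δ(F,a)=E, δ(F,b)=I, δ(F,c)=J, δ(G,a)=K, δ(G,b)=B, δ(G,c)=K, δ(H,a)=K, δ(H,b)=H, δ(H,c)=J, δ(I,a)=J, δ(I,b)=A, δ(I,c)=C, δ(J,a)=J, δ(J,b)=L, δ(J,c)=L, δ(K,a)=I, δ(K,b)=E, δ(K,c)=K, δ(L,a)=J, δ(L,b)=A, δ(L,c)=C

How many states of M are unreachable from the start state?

Starting at I and following transitions, the reachable set is {A, B, C, E, I, J, L}. That leaves D, F, G, H, K unreachable — 5 in total.

5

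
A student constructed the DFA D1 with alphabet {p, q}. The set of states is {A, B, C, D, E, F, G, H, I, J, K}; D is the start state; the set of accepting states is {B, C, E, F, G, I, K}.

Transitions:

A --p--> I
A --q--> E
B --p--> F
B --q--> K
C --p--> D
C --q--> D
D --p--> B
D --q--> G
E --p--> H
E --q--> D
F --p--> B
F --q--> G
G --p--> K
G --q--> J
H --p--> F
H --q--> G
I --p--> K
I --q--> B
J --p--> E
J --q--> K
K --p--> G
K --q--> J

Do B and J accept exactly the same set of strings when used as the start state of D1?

States {A,C,I} cannot be reached from the start state, so discard them.
Start with accepting vs non-accepting: {B,E,F,G,K} | {D,H,J}.
Refine {B,E,F,G,K} on symbol p: members go to different blocks, giving {B,F,G,K} and {E}.
Split {B,F,G,K} by δ(·,q) → {B,F} and {G,K}.
Split {D,H,J} by δ(·,p) → {D,H} and {J}.
The partition is now stable with 5 blocks: {B,F} | {D,H} | {E} | {G,K} | {J}.
B and J end up in different blocks, so they are distinguishable. For instance, the string 'ε' is accepted from only B.

No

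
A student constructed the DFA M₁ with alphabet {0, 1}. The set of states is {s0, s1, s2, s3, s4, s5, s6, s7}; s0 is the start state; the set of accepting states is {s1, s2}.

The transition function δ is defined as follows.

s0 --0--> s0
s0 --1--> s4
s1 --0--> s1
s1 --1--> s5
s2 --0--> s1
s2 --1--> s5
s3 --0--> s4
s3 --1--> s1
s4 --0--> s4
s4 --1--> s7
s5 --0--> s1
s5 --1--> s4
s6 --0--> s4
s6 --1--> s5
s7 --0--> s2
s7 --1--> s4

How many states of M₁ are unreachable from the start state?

2

Starting at s0 and following transitions, the reachable set is {s0, s1, s2, s4, s5, s7}. That leaves s3, s6 unreachable — 2 in total.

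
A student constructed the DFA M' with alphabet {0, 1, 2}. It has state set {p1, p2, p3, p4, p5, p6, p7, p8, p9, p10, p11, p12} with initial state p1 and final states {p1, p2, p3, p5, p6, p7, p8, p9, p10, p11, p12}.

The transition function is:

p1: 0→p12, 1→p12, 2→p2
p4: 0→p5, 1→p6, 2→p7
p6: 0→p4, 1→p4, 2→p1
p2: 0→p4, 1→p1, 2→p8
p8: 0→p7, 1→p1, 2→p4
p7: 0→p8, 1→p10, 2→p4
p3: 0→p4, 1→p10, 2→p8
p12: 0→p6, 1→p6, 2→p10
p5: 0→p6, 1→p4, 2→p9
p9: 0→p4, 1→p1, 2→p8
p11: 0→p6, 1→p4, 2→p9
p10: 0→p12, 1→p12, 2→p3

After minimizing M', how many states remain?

7

States {p11} cannot be reached from the start state, so discard them.
Initial partition by acceptance: {p1,p2,p3,p5,p6,p7,p8,p9,p10,p12} | {p4}.
Split {p1,p2,p3,p5,p6,p7,p8,p9,p10,p12} by δ(·,0) → {p1,p5,p7,p8,p10,p12} and {p2,p3,p6,p9}.
On input 0, block {p1,p5,p7,p8,p10,p12} splits into {p1,p7,p8,p10} and {p5,p12}.
Split {p1,p7,p8,p10} by δ(·,0) → {p1,p10} and {p7,p8}.
Split {p2,p3,p6,p9} by δ(·,1) → {p2,p3,p9} and {p6}.
Refine {p5,p12} on symbol 1: members go to different blocks, giving {p5} and {p12}.
No further refinement is possible. Final partition (7 blocks): {p1,p10} | {p4} | {p2,p3,p9} | {p5} | {p7,p8} | {p6} | {p12}.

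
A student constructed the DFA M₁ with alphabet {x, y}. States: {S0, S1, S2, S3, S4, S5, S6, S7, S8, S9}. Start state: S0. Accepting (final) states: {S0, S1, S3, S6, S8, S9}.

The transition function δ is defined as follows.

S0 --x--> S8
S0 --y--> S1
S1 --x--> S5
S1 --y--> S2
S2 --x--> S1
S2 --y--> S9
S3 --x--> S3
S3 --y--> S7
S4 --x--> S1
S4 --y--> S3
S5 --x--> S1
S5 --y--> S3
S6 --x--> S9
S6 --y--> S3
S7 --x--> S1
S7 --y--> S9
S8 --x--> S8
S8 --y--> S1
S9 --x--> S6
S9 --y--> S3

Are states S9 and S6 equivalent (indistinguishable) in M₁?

States {S4} cannot be reached from the start state, so discard them.
Start with accepting vs non-accepting: {S0,S1,S3,S6,S8,S9} | {S2,S5,S7}.
On input x, block {S0,S1,S3,S6,S8,S9} splits into {S0,S3,S6,S8,S9} and {S1}.
Split {S0,S3,S6,S8,S9} by δ(·,y) → {S0,S8} and {S6,S9} and {S3}.
On input y, block {S2,S5,S7} splits into {S2,S7} and {S5}.
Stable partition: {S0,S8} | {S2,S7} | {S1} | {S6,S9} | {S3} | {S5} — 6 equivalence classes.
S9 and S6 lie in the same block of the stable partition, so they are equivalent — no string distinguishes them.

Yes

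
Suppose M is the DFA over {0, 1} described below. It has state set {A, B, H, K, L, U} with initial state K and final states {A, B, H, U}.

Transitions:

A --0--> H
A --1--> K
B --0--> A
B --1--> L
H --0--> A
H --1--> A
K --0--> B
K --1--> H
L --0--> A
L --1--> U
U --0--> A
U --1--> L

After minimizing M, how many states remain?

5

Initial partition by acceptance: {A,B,H,U} | {K,L}.
On input 1, block {A,B,H,U} splits into {A,B,U} and {H}.
Split {A,B,U} by δ(·,0) → {B,U} and {A}.
On input 0, block {K,L} splits into {L} and {K}.
Stable partition: {B,U} | {L} | {H} | {A} | {K} — 5 equivalence classes.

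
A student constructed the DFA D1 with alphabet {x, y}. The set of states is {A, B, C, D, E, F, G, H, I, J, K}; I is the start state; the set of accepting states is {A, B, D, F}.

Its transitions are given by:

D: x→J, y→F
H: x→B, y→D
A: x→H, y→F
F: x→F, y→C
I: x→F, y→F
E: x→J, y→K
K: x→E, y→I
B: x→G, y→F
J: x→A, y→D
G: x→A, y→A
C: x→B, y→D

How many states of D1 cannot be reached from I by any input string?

2

Starting at I and following transitions, the reachable set is {A, B, C, D, F, G, H, I, J}. That leaves E, K unreachable — 2 in total.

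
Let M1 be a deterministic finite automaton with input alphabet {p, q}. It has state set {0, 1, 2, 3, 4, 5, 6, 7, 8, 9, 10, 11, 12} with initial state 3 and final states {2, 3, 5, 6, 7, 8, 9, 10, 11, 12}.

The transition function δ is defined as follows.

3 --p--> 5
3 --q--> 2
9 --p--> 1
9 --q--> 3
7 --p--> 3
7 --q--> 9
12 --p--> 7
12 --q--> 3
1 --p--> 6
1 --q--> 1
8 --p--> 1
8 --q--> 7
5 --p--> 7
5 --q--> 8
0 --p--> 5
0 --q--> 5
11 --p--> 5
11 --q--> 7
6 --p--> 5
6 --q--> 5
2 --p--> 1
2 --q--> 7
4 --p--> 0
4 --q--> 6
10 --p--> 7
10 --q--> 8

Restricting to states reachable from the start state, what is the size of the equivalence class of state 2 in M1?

States {0,4,10,11,12} cannot be reached from the start state, so discard them.
Start with accepting vs non-accepting: {2,3,5,6,7,8,9} | {1}.
Split {2,3,5,6,7,8,9} by δ(·,p) → {3,5,6,7} and {2,8,9}.
Split {3,5,6,7} by δ(·,q) → {3,5,7} and {6}.
The partition is now stable with 4 blocks: {3,5,7} | {1} | {2,8,9} | {6}.
State 2 belongs to the block {2,8,9}, which has 3 states.

3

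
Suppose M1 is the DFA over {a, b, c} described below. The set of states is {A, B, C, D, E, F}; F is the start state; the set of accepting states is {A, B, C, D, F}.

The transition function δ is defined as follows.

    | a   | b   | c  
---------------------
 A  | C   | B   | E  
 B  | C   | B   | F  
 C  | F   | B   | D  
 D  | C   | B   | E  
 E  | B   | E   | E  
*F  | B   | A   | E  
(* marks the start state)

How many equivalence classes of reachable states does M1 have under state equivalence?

Start with accepting vs non-accepting: {A,B,C,D,F} | {E}.
Split {A,B,C,D,F} by δ(·,c) → {A,D,F} and {B,C}.
On input b, block {A,D,F} splits into {A,D} and {F}.
On input a, block {B,C} splits into {B} and {C}.
No further refinement is possible. Final partition (5 blocks): {A,D} | {E} | {B} | {F} | {C}.

5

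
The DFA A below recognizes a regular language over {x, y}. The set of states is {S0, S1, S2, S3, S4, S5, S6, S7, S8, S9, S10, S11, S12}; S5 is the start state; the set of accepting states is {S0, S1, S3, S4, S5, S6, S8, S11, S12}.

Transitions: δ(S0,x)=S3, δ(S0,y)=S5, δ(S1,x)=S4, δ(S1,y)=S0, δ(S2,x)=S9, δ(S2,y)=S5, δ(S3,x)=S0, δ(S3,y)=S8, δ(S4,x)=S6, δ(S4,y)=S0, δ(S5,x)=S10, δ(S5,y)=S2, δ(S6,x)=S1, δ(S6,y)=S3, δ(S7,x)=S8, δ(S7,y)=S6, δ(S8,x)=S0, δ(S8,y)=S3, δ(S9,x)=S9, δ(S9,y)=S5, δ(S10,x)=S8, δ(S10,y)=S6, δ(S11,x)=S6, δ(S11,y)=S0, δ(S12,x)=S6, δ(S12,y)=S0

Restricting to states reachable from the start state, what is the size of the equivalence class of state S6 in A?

First remove the unreachable states {S7,S11,S12}; 10 states remain.
Initial partition by acceptance: {S0,S1,S3,S4,S5,S6,S8} | {S2,S9,S10}.
Refine {S0,S1,S3,S4,S5,S6,S8} on symbol x: members go to different blocks, giving {S0,S1,S3,S4,S6,S8} and {S5}.
Refine {S0,S1,S3,S4,S6,S8} on symbol y: members go to different blocks, giving {S1,S3,S4,S6,S8} and {S0}.
On input x, block {S1,S3,S4,S6,S8} splits into {S1,S4,S6} and {S3,S8}.
Split {S1,S4,S6} by δ(·,y) → {S1,S4} and {S6}.
On input x, block {S1,S4} splits into {S1} and {S4}.
On input x, block {S2,S9,S10} splits into {S2,S9} and {S10}.
The partition is now stable with 8 blocks: {S1} | {S2,S9} | {S5} | {S0} | {S3,S8} | {S6} | {S4} | {S10}.
State S6 belongs to the block {S6}, which has 1 states.

1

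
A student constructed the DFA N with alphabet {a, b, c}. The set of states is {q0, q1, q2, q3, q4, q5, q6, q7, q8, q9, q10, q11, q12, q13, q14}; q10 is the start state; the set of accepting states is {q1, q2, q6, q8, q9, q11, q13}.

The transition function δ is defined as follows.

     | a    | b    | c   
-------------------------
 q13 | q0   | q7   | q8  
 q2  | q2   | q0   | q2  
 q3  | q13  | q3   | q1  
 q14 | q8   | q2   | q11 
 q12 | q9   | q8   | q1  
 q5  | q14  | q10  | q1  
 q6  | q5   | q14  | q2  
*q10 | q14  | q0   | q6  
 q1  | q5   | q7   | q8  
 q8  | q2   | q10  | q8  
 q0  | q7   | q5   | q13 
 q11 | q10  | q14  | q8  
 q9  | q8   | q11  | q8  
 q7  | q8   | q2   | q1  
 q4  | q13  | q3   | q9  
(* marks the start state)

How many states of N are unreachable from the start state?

BFS from q10 reaches {q0, q1, q2, q5, q6, q7, q8, q10, q11, q13, q14}; the 4 state(s) q3, q4, q9, q12 are never visited.

4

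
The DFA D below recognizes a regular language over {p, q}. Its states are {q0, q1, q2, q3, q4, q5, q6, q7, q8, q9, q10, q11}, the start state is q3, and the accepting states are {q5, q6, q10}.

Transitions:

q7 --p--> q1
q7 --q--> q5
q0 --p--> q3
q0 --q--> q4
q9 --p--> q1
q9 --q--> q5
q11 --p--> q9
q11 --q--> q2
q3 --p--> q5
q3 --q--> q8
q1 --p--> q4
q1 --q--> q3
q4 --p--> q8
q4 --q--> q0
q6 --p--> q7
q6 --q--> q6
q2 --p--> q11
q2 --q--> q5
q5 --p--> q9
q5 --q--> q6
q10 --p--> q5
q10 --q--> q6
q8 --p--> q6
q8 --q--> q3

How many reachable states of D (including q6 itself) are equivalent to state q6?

2

First remove the unreachable states {q2,q10,q11}; 9 states remain.
Start with accepting vs non-accepting: {q5,q6} | {q0,q1,q3,q4,q7,q8,q9}.
On input p, block {q0,q1,q3,q4,q7,q8,q9} splits into {q0,q1,q4,q7,q9} and {q3,q8}.
Split {q0,q1,q4,q7,q9} by δ(·,p) → {q1,q7,q9} and {q0,q4}.
Refine {q1,q7,q9} on symbol p: members go to different blocks, giving {q7,q9} and {q1}.
Stable partition: {q5,q6} | {q7,q9} | {q3,q8} | {q0,q4} | {q1} — 5 equivalence classes.
The equivalence class containing q6 is {q5,q6}, of size 2.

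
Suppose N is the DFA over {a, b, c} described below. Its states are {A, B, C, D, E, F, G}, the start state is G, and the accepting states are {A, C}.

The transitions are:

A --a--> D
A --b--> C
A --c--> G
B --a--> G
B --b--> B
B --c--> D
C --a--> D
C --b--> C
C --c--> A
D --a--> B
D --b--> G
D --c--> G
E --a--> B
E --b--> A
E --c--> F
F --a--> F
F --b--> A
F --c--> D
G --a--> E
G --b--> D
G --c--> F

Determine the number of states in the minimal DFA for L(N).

P0 = {A,C} | {B,D,E,F,G}.
Split {A,C} by δ(·,c) → {A} and {C}.
Split {B,D,E,F,G} by δ(·,b) → {B,D,G} and {E,F}.
On input a, block {B,D,G} splits into {B,D} and {G}.
On input a, block {B,D} splits into {B} and {D}.
On input a, block {E,F} splits into {E} and {F}.
No further refinement is possible. Final partition (7 blocks): {A} | {B} | {C} | {E} | {G} | {D} | {F}.

7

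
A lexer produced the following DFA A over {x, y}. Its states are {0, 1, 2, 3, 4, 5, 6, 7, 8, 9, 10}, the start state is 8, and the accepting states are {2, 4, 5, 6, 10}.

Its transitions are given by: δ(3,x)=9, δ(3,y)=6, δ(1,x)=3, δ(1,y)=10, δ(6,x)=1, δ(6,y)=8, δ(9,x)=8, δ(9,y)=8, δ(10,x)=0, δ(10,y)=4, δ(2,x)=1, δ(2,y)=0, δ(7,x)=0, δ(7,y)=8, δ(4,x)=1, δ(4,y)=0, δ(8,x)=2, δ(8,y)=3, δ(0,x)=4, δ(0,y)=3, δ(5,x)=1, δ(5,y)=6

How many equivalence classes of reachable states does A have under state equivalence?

Reachable states from the start: {0,1,2,3,4,6,8,9,10}. Unreachable: {5,7} — drop them.
P0 = {2,4,6,10} | {0,1,3,8,9}.
Split {2,4,6,10} by δ(·,y) → {2,4,6} and {10}.
On input x, block {0,1,3,8,9} splits into {1,3,9} and {0,8}.
Refine {1,3,9} on symbol x: members go to different blocks, giving {1,3} and {9}.
On input x, block {1,3} splits into {1} and {3}.
Stable partition: {2,4,6} | {1} | {10} | {0,8} | {9} | {3} — 6 equivalence classes.

6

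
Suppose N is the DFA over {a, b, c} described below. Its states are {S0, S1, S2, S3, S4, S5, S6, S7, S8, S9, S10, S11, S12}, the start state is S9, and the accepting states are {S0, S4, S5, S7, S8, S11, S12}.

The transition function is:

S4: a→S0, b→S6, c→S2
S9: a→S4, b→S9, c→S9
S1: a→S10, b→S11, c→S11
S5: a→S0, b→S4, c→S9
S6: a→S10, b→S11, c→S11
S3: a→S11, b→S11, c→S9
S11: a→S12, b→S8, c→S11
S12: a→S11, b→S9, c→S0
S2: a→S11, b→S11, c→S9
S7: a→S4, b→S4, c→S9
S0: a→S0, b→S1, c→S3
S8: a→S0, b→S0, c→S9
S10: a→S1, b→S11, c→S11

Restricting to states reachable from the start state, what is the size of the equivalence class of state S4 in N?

Reachable states from the start: {S0,S1,S2,S3,S4,S6,S8,S9,S10,S11,S12}. Unreachable: {S5,S7} — drop them.
P0 = {S0,S4,S8,S11,S12} | {S1,S2,S3,S6,S9,S10}.
On input b, block {S0,S4,S8,S11,S12} splits into {S0,S4,S12} and {S8,S11}.
Split {S0,S4,S12} by δ(·,a) → {S0,S4} and {S12}.
On input a, block {S1,S2,S3,S6,S9,S10} splits into {S1,S6,S10} and {S2,S3} and {S9}.
Refine {S8,S11} on symbol a: members go to different blocks, giving {S8} and {S11}.
Stable partition: {S0,S4} | {S1,S6,S10} | {S8} | {S12} | {S2,S3} | {S9} | {S11} — 7 equivalence classes.
State S4 belongs to the block {S0,S4}, which has 2 states.

2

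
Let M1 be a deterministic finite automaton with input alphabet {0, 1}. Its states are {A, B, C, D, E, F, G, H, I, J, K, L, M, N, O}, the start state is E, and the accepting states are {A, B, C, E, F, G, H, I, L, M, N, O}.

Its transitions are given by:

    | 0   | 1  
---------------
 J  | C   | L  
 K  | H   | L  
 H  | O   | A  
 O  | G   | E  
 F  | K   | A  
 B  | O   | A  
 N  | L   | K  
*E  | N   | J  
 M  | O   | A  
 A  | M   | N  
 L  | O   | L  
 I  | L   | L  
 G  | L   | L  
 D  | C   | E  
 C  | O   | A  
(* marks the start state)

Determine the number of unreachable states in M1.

4

BFS from E reaches {A, C, E, G, H, J, K, L, M, N, O}; the 4 state(s) B, D, F, I are never visited.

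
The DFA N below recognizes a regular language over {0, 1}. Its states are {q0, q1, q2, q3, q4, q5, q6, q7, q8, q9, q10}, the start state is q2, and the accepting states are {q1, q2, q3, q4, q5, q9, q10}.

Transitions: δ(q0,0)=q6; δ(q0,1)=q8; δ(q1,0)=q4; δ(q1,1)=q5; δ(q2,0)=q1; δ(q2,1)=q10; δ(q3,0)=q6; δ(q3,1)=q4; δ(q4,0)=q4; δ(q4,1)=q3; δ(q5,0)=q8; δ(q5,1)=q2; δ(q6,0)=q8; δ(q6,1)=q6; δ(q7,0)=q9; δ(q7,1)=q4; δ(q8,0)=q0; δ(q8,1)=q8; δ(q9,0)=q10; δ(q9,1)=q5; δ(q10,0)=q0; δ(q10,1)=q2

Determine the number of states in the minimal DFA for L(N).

First remove the unreachable states {q7,q9}; 9 states remain.
Start with accepting vs non-accepting: {q1,q2,q3,q4,q5,q10} | {q0,q6,q8}.
Refine {q1,q2,q3,q4,q5,q10} on symbol 0: members go to different blocks, giving {q1,q2,q4} and {q3,q5,q10}.
No further refinement is possible. Final partition (3 blocks): {q1,q2,q4} | {q0,q6,q8} | {q3,q5,q10}.

3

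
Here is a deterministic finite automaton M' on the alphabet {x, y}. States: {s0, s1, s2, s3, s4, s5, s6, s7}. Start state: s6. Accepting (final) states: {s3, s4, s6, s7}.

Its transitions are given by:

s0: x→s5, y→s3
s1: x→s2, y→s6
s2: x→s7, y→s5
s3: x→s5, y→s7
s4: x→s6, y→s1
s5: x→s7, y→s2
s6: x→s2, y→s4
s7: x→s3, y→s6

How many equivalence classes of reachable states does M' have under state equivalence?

6

States {s0} cannot be reached from the start state, so discard them.
Initial partition by acceptance: {s3,s4,s6,s7} | {s1,s2,s5}.
Refine {s3,s4,s6,s7} on symbol x: members go to different blocks, giving {s3,s6} and {s4,s7}.
Split {s1,s2,s5} by δ(·,x) → {s2,s5} and {s1}.
Split {s4,s7} by δ(·,y) → {s4} and {s7}.
Split {s3,s6} by δ(·,y) → {s3} and {s6}.
The partition is now stable with 6 blocks: {s3} | {s2,s5} | {s4} | {s1} | {s7} | {s6}.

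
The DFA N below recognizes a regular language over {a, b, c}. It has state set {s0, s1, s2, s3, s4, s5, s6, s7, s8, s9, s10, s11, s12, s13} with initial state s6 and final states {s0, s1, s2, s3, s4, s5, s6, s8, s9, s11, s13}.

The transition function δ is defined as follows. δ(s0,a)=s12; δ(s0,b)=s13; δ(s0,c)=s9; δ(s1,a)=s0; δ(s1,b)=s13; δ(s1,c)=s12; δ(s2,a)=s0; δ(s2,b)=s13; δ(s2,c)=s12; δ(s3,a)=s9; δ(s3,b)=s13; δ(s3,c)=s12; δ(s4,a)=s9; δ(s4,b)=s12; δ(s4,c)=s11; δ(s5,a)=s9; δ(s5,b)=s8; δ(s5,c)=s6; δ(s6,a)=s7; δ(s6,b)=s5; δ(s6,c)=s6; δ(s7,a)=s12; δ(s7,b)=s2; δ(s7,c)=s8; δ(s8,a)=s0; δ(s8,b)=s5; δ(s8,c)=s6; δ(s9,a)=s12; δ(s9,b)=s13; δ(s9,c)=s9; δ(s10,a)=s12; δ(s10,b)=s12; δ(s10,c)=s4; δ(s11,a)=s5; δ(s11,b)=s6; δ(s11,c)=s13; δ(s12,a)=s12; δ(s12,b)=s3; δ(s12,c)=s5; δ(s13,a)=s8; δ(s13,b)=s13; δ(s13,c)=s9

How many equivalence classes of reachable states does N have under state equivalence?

6

Reachable states from the start: {s0,s2,s3,s5,s6,s7,s8,s9,s12,s13}. Unreachable: {s1,s4,s10,s11} — drop them.
Start with accepting vs non-accepting: {s0,s2,s3,s5,s6,s8,s9,s13} | {s7,s12}.
On input a, block {s0,s2,s3,s5,s6,s8,s9,s13} splits into {s2,s3,s5,s8,s13} and {s0,s6,s9}.
Refine {s2,s3,s5,s8,s13} on symbol a: members go to different blocks, giving {s2,s3,s5,s8} and {s13}.
Refine {s2,s3,s5,s8} on symbol b: members go to different blocks, giving {s2,s3} and {s5,s8}.
Split {s0,s6,s9} by δ(·,b) → {s0,s9} and {s6}.
No further refinement is possible. Final partition (6 blocks): {s2,s3} | {s7,s12} | {s0,s9} | {s13} | {s5,s8} | {s6}.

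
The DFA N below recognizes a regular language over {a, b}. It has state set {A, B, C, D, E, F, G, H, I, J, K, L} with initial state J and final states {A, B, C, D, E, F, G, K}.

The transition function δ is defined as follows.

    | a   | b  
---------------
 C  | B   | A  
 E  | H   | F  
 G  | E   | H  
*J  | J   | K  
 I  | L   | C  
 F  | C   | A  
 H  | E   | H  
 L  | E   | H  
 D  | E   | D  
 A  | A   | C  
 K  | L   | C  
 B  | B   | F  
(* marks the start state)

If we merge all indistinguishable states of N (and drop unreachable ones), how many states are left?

4

States {D,G,I} cannot be reached from the start state, so discard them.
Start with accepting vs non-accepting: {A,B,C,E,F,K} | {H,J,L}.
On input a, block {A,B,C,E,F,K} splits into {A,B,C,F} and {E,K}.
On input a, block {H,J,L} splits into {H,L} and {J}.
Stable partition: {A,B,C,F} | {H,L} | {E,K} | {J} — 4 equivalence classes.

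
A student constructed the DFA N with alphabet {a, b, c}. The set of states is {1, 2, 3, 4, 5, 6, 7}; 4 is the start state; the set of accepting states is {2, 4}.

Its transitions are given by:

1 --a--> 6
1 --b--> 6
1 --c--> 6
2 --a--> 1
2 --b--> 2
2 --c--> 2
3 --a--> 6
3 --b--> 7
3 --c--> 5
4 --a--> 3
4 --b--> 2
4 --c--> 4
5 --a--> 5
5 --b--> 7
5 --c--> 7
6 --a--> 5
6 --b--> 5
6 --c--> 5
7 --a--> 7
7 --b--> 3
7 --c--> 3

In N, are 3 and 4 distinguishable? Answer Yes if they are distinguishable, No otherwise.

Every state is reachable, so we keep all 7.
P0 = {2,4} | {1,3,5,6,7}.
The partition is now stable with 2 blocks: {2,4} | {1,3,5,6,7}.
3 and 4 end up in different blocks, so they are distinguishable. For instance, the string 'ε' is accepted from only 4.

Yes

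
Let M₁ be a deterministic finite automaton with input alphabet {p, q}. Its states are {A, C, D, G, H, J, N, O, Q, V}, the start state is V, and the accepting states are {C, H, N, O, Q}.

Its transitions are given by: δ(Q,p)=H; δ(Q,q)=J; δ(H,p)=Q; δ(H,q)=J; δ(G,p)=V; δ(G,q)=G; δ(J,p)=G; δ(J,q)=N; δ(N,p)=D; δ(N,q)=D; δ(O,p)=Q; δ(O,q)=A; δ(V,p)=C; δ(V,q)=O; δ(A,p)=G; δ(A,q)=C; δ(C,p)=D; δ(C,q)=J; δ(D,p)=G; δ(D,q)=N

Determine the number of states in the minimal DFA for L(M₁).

All states are reachable from the start state.
P0 = {C,H,N,O,Q} | {A,D,G,J,V}.
On input p, block {C,H,N,O,Q} splits into {H,O,Q} and {C,N}.
On input p, block {A,D,G,J,V} splits into {A,D,G,J} and {V}.
Refine {A,D,G,J} on symbol p: members go to different blocks, giving {A,D,J} and {G}.
The partition is now stable with 5 blocks: {H,O,Q} | {A,D,J} | {C,N} | {V} | {G}.

5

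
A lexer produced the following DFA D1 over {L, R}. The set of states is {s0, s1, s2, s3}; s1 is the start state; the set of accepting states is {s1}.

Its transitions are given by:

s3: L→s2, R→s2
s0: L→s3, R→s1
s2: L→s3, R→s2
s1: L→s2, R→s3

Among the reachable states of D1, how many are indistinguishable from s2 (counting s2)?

States {s0} cannot be reached from the start state, so discard them.
Start with accepting vs non-accepting: {s1} | {s2,s3}.
The partition is now stable with 2 blocks: {s1} | {s2,s3}.
The equivalence class containing s2 is {s2,s3}, of size 2.

2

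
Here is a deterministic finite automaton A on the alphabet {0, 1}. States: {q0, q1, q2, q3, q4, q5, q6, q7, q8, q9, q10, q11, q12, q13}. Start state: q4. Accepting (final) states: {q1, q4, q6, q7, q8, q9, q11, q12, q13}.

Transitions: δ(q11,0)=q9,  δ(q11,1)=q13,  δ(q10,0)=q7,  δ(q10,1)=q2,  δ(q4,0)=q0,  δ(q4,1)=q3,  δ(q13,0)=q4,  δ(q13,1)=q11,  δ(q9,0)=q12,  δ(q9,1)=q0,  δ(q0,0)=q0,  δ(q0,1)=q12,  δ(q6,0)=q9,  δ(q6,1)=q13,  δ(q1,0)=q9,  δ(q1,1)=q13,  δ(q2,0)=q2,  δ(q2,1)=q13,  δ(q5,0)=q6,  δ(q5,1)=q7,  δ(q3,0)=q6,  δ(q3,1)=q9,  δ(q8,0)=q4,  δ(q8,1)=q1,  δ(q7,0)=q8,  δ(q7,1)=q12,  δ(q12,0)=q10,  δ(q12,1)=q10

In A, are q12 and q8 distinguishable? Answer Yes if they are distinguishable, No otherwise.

Yes

First remove the unreachable states {q5}; 13 states remain.
P0 = {q1,q4,q6,q7,q8,q9,q11,q12,q13} | {q0,q2,q3,q10}.
Split {q1,q4,q6,q7,q8,q9,q11,q12,q13} by δ(·,0) → {q1,q6,q7,q8,q9,q11,q13} and {q4,q12}.
On input 0, block {q1,q6,q7,q8,q9,q11,q13} splits into {q1,q6,q7,q11} and {q8,q9,q13}.
Split {q1,q6,q7,q11} by δ(·,1) → {q1,q6,q11} and {q7}.
Refine {q0,q2,q3,q10} on symbol 0: members go to different blocks, giving {q0,q2} and {q3} and {q10}.
Split {q0,q2} by δ(·,1) → {q0} and {q2}.
On input 0, block {q4,q12} splits into {q4} and {q12}.
On input 0, block {q8,q9,q13} splits into {q8,q13} and {q9}.
The partition is now stable with 10 blocks: {q1,q6,q11} | {q0} | {q4} | {q8,q13} | {q7} | {q3} | {q10} | {q2} | {q12} | {q9}.
q12 and q8 end up in different blocks, so they are distinguishable. For instance, the string '0' is accepted from only q8.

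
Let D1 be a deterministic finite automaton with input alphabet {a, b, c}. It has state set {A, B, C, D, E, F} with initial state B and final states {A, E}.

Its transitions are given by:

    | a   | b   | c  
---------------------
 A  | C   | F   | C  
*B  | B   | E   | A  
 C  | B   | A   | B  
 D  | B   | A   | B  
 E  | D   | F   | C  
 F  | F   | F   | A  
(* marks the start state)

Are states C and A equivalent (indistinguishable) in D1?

No

Every state is reachable, so we keep all 6.
Initial partition by acceptance: {A,E} | {B,C,D,F}.
On input b, block {B,C,D,F} splits into {B,C,D} and {F}.
On input c, block {B,C,D} splits into {C,D} and {B}.
The partition is now stable with 4 blocks: {A,E} | {C,D} | {F} | {B}.
C and A end up in different blocks, so they are distinguishable. For instance, the string 'ε' is accepted from only A.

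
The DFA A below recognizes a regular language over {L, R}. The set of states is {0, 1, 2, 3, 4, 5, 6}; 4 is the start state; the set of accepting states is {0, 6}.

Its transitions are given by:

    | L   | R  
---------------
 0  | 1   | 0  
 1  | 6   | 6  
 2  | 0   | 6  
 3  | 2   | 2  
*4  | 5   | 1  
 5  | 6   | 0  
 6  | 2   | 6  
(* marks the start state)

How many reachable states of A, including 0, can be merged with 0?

First remove the unreachable states {3}; 6 states remain.
Initial partition by acceptance: {0,6} | {1,2,4,5}.
Refine {1,2,4,5} on symbol L: members go to different blocks, giving {1,2,5} and {4}.
The partition is now stable with 3 blocks: {0,6} | {1,2,5} | {4}.
State 0 belongs to the block {0,6}, which has 2 states.

2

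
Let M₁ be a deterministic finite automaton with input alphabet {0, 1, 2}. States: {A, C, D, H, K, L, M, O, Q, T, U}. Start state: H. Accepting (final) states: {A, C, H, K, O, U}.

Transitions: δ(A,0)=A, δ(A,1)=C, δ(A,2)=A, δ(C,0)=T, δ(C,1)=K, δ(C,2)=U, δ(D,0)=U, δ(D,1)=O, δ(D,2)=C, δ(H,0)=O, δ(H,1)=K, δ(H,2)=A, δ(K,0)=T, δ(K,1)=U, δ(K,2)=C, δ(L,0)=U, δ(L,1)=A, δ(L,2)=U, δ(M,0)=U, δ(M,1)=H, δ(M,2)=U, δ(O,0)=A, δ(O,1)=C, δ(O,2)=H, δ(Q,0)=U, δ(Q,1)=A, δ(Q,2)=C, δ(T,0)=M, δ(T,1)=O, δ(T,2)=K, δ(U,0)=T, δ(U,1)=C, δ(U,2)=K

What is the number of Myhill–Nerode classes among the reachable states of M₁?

States {D,L,Q} cannot be reached from the start state, so discard them.
Start with accepting vs non-accepting: {A,C,H,K,O,U} | {M,T}.
Split {A,C,H,K,O,U} by δ(·,0) → {C,K,U} and {A,H,O}.
On input 0, block {M,T} splits into {T} and {M}.
Stable partition: {C,K,U} | {T} | {A,H,O} | {M} — 4 equivalence classes.

4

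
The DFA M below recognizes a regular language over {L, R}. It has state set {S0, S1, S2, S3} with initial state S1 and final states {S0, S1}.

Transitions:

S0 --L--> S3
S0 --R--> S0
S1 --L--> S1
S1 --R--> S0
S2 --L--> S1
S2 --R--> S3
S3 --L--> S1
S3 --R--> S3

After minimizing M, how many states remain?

Reachable states from the start: {S0,S1,S3}. Unreachable: {S2} — drop them.
Start with accepting vs non-accepting: {S0,S1} | {S3}.
Refine {S0,S1} on symbol L: members go to different blocks, giving {S0} and {S1}.
No further refinement is possible. Final partition (3 blocks): {S0} | {S3} | {S1}.

3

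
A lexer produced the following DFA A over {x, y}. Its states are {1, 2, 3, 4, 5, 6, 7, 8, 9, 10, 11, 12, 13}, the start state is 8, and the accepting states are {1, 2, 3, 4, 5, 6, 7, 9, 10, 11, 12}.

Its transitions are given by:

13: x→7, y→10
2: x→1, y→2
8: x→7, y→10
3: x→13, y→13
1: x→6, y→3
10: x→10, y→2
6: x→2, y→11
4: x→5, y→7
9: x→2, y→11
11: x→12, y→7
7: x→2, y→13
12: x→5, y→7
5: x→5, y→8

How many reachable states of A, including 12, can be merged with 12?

1

States {4,9} cannot be reached from the start state, so discard them.
Initial partition by acceptance: {1,2,3,5,6,7,10,11,12} | {8,13}.
Split {1,2,3,5,6,7,10,11,12} by δ(·,x) → {1,2,5,6,7,10,11,12} and {3}.
On input y, block {1,2,5,6,7,10,11,12} splits into {2,6,10,11,12} and {5,7} and {1}.
Refine {2,6,10,11,12} on symbol x: members go to different blocks, giving {6,10,11} and {2} and {12}.
On input x, block {6,10,11} splits into {6} and {10} and {11}.
Refine {5,7} on symbol x: members go to different blocks, giving {5} and {7}.
No further refinement is possible. Final partition (10 blocks): {6} | {8,13} | {3} | {5} | {1} | {2} | {12} | {10} | {11} | {7}.
State 12 belongs to the block {12}, which has 1 states.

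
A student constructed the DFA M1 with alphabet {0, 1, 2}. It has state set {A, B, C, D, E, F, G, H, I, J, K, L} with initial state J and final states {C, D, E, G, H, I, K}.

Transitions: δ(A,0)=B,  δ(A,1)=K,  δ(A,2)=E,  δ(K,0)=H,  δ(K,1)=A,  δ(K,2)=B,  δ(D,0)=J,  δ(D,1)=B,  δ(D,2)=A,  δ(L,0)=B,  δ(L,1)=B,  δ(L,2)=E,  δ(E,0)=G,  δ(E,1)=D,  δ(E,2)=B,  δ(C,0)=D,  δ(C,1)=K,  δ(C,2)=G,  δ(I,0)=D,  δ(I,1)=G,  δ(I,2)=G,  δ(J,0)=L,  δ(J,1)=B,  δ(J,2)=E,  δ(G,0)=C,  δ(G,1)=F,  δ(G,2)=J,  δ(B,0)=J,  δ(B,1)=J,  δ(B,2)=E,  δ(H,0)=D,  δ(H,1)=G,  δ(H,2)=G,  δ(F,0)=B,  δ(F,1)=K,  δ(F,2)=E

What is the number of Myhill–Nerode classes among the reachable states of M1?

Reachable states from the start: {A,B,C,D,E,F,G,H,J,K,L}. Unreachable: {I} — drop them.
P0 = {C,D,E,G,H,K} | {A,B,F,J,L}.
On input 0, block {C,D,E,G,H,K} splits into {C,E,G,H,K} and {D}.
Split {C,E,G,H,K} by δ(·,0) → {E,G,K} and {C,H}.
Refine {E,G,K} on symbol 0: members go to different blocks, giving {G,K} and {E}.
Split {A,B,F,J,L} by δ(·,1) → {B,J,L} and {A,F}.
Stable partition: {G,K} | {B,J,L} | {D} | {C,H} | {E} | {A,F} — 6 equivalence classes.

6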